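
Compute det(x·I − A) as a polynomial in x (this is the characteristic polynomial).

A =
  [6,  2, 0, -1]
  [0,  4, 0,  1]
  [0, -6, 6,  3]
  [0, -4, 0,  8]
x^4 - 24*x^3 + 216*x^2 - 864*x + 1296

Expanding det(x·I − A) (e.g. by cofactor expansion or by noting that A is similar to its Jordan form J, which has the same characteristic polynomial as A) gives
  χ_A(x) = x^4 - 24*x^3 + 216*x^2 - 864*x + 1296
which factors as (x - 6)^4. The eigenvalues (with algebraic multiplicities) are λ = 6 with multiplicity 4.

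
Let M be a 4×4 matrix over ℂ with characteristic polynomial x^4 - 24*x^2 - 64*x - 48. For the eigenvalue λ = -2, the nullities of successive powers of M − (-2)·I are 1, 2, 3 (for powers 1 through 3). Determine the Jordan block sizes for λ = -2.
Block sizes for λ = -2: [3]

From the dimensions of kernels of powers, the number of Jordan blocks of size at least j is d_j − d_{j−1} where d_j = dim ker(N^j) (with d_0 = 0). Computing the differences gives [1, 1, 1].
The number of blocks of size exactly k is (#blocks of size ≥ k) − (#blocks of size ≥ k + 1), so the partition is: 1 block(s) of size 3.
In nonincreasing order the block sizes are [3].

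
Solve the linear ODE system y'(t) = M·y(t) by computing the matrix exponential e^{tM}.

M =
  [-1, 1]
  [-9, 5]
e^{tM} =
  [-3*t*exp(2*t) + exp(2*t), t*exp(2*t)]
  [-9*t*exp(2*t), 3*t*exp(2*t) + exp(2*t)]

Strategy: write M = P · J · P⁻¹ where J is a Jordan canonical form, so e^{tM} = P · e^{tJ} · P⁻¹, and e^{tJ} can be computed block-by-block.

M has Jordan form
J =
  [2, 1]
  [0, 2]
(up to reordering of blocks).

Per-block formulas:
  For a 2×2 Jordan block J_2(2): exp(t · J_2(2)) = e^(2t)·(I + t·N), where N is the 2×2 nilpotent shift.

After assembling e^{tJ} and conjugating by P, we get:

e^{tM} =
  [-3*t*exp(2*t) + exp(2*t), t*exp(2*t)]
  [-9*t*exp(2*t), 3*t*exp(2*t) + exp(2*t)]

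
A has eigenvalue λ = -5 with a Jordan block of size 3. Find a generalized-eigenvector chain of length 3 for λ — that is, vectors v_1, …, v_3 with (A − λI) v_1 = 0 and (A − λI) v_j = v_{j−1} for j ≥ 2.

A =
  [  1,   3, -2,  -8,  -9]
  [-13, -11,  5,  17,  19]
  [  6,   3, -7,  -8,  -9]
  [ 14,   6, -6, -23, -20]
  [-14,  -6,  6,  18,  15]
A Jordan chain for λ = -5 of length 3:
v_1 = (-1, 2, -1, -2, 2)ᵀ
v_2 = (6, -13, 6, 14, -14)ᵀ
v_3 = (1, 0, 0, 0, 0)ᵀ

Let N = A − (-5)·I. We want v_3 with N^3 v_3 = 0 but N^2 v_3 ≠ 0; then v_{j-1} := N · v_j for j = 3, …, 2.

Pick v_3 = (1, 0, 0, 0, 0)ᵀ.
Then v_2 = N · v_3 = (6, -13, 6, 14, -14)ᵀ.
Then v_1 = N · v_2 = (-1, 2, -1, -2, 2)ᵀ.

Sanity check: (A − (-5)·I) v_1 = (0, 0, 0, 0, 0)ᵀ = 0. ✓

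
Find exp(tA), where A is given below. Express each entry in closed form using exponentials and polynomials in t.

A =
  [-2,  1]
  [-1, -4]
e^{tA} =
  [t*exp(-3*t) + exp(-3*t), t*exp(-3*t)]
  [-t*exp(-3*t), -t*exp(-3*t) + exp(-3*t)]

Strategy: write A = P · J · P⁻¹ where J is a Jordan canonical form, so e^{tA} = P · e^{tJ} · P⁻¹, and e^{tJ} can be computed block-by-block.

A has Jordan form
J =
  [-3,  1]
  [ 0, -3]
(up to reordering of blocks).

Per-block formulas:
  For a 2×2 Jordan block J_2(-3): exp(t · J_2(-3)) = e^(-3t)·(I + t·N), where N is the 2×2 nilpotent shift.

After assembling e^{tJ} and conjugating by P, we get:

e^{tA} =
  [t*exp(-3*t) + exp(-3*t), t*exp(-3*t)]
  [-t*exp(-3*t), -t*exp(-3*t) + exp(-3*t)]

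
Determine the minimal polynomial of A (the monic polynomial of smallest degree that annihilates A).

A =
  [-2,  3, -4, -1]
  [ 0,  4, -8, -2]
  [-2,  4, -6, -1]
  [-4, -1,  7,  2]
x^4 + 2*x^3 - 3*x^2 - 4*x + 4

The characteristic polynomial is χ_A(x) = (x - 1)^2*(x + 2)^2, so the eigenvalues are known. The minimal polynomial is
  m_A(x) = Π_λ (x − λ)^{k_λ}
where k_λ is the size of the *largest* Jordan block for λ (equivalently, the smallest k with (A − λI)^k v = 0 for every generalised eigenvector v of λ).

  λ = -2: largest Jordan block has size 2, contributing (x + 2)^2
  λ = 1: largest Jordan block has size 2, contributing (x − 1)^2

So m_A(x) = (x - 1)^2*(x + 2)^2 = x^4 + 2*x^3 - 3*x^2 - 4*x + 4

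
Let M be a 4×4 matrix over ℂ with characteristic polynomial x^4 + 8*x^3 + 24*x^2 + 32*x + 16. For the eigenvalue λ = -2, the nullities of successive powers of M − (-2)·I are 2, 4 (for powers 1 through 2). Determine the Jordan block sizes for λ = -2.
Block sizes for λ = -2: [2, 2]

From the dimensions of kernels of powers, the number of Jordan blocks of size at least j is d_j − d_{j−1} where d_j = dim ker(N^j) (with d_0 = 0). Computing the differences gives [2, 2].
The number of blocks of size exactly k is (#blocks of size ≥ k) − (#blocks of size ≥ k + 1), so the partition is: 2 block(s) of size 2.
In nonincreasing order the block sizes are [2, 2].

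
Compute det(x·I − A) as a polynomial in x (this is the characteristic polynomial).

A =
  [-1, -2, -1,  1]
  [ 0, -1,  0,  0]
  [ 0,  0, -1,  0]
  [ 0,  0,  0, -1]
x^4 + 4*x^3 + 6*x^2 + 4*x + 1

Expanding det(x·I − A) (e.g. by cofactor expansion or by noting that A is similar to its Jordan form J, which has the same characteristic polynomial as A) gives
  χ_A(x) = x^4 + 4*x^3 + 6*x^2 + 4*x + 1
which factors as (x + 1)^4. The eigenvalues (with algebraic multiplicities) are λ = -1 with multiplicity 4.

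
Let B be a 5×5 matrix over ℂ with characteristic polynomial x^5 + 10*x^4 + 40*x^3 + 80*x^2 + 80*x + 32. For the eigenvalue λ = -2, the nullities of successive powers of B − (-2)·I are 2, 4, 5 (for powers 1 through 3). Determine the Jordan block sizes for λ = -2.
Block sizes for λ = -2: [3, 2]

From the dimensions of kernels of powers, the number of Jordan blocks of size at least j is d_j − d_{j−1} where d_j = dim ker(N^j) (with d_0 = 0). Computing the differences gives [2, 2, 1].
The number of blocks of size exactly k is (#blocks of size ≥ k) − (#blocks of size ≥ k + 1), so the partition is: 1 block(s) of size 2, 1 block(s) of size 3.
In nonincreasing order the block sizes are [3, 2].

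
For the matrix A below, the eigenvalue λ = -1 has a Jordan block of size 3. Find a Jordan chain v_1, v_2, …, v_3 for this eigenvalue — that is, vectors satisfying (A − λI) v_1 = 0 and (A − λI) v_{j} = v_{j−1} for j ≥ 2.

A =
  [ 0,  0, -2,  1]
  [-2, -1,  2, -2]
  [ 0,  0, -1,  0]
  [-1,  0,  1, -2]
A Jordan chain for λ = -1 of length 3:
v_1 = (-1, 2, 0, 1)ᵀ
v_2 = (-2, 2, 0, 1)ᵀ
v_3 = (0, 0, 1, 0)ᵀ

Let N = A − (-1)·I. We want v_3 with N^3 v_3 = 0 but N^2 v_3 ≠ 0; then v_{j-1} := N · v_j for j = 3, …, 2.

Pick v_3 = (0, 0, 1, 0)ᵀ.
Then v_2 = N · v_3 = (-2, 2, 0, 1)ᵀ.
Then v_1 = N · v_2 = (-1, 2, 0, 1)ᵀ.

Sanity check: (A − (-1)·I) v_1 = (0, 0, 0, 0)ᵀ = 0. ✓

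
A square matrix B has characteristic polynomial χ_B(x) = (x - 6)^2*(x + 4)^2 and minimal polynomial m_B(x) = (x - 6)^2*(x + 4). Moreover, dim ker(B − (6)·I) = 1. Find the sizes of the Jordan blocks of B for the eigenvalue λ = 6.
Block sizes for λ = 6: [2]

Step 1 — from the characteristic polynomial, algebraic multiplicity of λ = 6 is 2. From dim ker(B − (6)·I) = 1, there are exactly 1 Jordan blocks for λ = 6.
Step 2 — from the minimal polynomial, the factor (x − 6)^2 tells us the largest block for λ = 6 has size 2.
Step 3 — with total size 2, 1 blocks, and largest block 2, the block sizes (in nonincreasing order) are [2].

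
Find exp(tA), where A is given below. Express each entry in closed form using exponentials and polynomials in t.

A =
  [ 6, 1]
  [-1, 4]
e^{tA} =
  [t*exp(5*t) + exp(5*t), t*exp(5*t)]
  [-t*exp(5*t), -t*exp(5*t) + exp(5*t)]

Strategy: write A = P · J · P⁻¹ where J is a Jordan canonical form, so e^{tA} = P · e^{tJ} · P⁻¹, and e^{tJ} can be computed block-by-block.

A has Jordan form
J =
  [5, 1]
  [0, 5]
(up to reordering of blocks).

Per-block formulas:
  For a 2×2 Jordan block J_2(5): exp(t · J_2(5)) = e^(5t)·(I + t·N), where N is the 2×2 nilpotent shift.

After assembling e^{tJ} and conjugating by P, we get:

e^{tA} =
  [t*exp(5*t) + exp(5*t), t*exp(5*t)]
  [-t*exp(5*t), -t*exp(5*t) + exp(5*t)]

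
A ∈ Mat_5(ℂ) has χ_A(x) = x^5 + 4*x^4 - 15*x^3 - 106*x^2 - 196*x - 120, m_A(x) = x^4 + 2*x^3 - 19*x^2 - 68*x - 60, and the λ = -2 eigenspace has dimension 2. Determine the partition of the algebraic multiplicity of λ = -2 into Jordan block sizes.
Block sizes for λ = -2: [2, 1]

Step 1 — from the characteristic polynomial, algebraic multiplicity of λ = -2 is 3. From dim ker(A − (-2)·I) = 2, there are exactly 2 Jordan blocks for λ = -2.
Step 2 — from the minimal polynomial, the factor (x + 2)^2 tells us the largest block for λ = -2 has size 2.
Step 3 — with total size 3, 2 blocks, and largest block 2, the block sizes (in nonincreasing order) are [2, 1].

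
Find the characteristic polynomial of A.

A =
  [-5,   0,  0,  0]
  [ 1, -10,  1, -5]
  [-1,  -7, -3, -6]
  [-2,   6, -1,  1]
x^4 + 17*x^3 + 108*x^2 + 304*x + 320

Expanding det(x·I − A) (e.g. by cofactor expansion or by noting that A is similar to its Jordan form J, which has the same characteristic polynomial as A) gives
  χ_A(x) = x^4 + 17*x^3 + 108*x^2 + 304*x + 320
which factors as (x + 4)^3*(x + 5). The eigenvalues (with algebraic multiplicities) are λ = -5 with multiplicity 1, λ = -4 with multiplicity 3.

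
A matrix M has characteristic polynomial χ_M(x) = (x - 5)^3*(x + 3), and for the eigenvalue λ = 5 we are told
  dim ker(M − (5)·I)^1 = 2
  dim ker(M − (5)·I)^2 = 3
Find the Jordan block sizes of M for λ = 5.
Block sizes for λ = 5: [2, 1]

From the dimensions of kernels of powers, the number of Jordan blocks of size at least j is d_j − d_{j−1} where d_j = dim ker(N^j) (with d_0 = 0). Computing the differences gives [2, 1].
The number of blocks of size exactly k is (#blocks of size ≥ k) − (#blocks of size ≥ k + 1), so the partition is: 1 block(s) of size 1, 1 block(s) of size 2.
In nonincreasing order the block sizes are [2, 1].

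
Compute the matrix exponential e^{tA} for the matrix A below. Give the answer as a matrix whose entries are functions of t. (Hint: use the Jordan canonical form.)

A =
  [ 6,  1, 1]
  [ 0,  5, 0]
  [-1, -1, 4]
e^{tA} =
  [t*exp(5*t) + exp(5*t), t*exp(5*t), t*exp(5*t)]
  [0, exp(5*t), 0]
  [-t*exp(5*t), -t*exp(5*t), -t*exp(5*t) + exp(5*t)]

Strategy: write A = P · J · P⁻¹ where J is a Jordan canonical form, so e^{tA} = P · e^{tJ} · P⁻¹, and e^{tJ} can be computed block-by-block.

A has Jordan form
J =
  [5, 1, 0]
  [0, 5, 0]
  [0, 0, 5]
(up to reordering of blocks).

Per-block formulas:
  For a 2×2 Jordan block J_2(5): exp(t · J_2(5)) = e^(5t)·(I + t·N), where N is the 2×2 nilpotent shift.
  For a 1×1 block at λ = 5: exp(t · [5]) = [e^(5t)].

After assembling e^{tJ} and conjugating by P, we get:

e^{tA} =
  [t*exp(5*t) + exp(5*t), t*exp(5*t), t*exp(5*t)]
  [0, exp(5*t), 0]
  [-t*exp(5*t), -t*exp(5*t), -t*exp(5*t) + exp(5*t)]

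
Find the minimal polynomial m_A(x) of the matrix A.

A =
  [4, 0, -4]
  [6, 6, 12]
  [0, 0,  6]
x^2 - 10*x + 24

The characteristic polynomial is χ_A(x) = (x - 6)^2*(x - 4), so the eigenvalues are known. The minimal polynomial is
  m_A(x) = Π_λ (x − λ)^{k_λ}
where k_λ is the size of the *largest* Jordan block for λ (equivalently, the smallest k with (A − λI)^k v = 0 for every generalised eigenvector v of λ).

  λ = 4: largest Jordan block has size 1, contributing (x − 4)
  λ = 6: largest Jordan block has size 1, contributing (x − 6)

So m_A(x) = (x - 6)*(x - 4) = x^2 - 10*x + 24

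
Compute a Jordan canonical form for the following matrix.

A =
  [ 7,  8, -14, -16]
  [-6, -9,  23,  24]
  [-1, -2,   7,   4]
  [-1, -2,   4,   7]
J_3(3) ⊕ J_1(3)

The characteristic polynomial is
  det(x·I − A) = x^4 - 12*x^3 + 54*x^2 - 108*x + 81 = (x - 3)^4

Eigenvalues and multiplicities (the geometric multiplicity of λ is n − rank(A − λI), which equals the number of Jordan blocks for λ):
  λ = 3: algebraic multiplicity = 4, geometric multiplicity = 2

Determining the block sizes for each eigenvalue:
  λ = 3: with am = 4 and gm = 2, the partition is not yet determined (e.g. several partitions of 4 into 2 parts exist). Let N = A − (3)·I. Computing rank(N^1) = 2, rank(N^2) = 1, rank(N^3) = 0; the number of blocks of size ≥ j is rank(N^{j−1}) − rank(N^j), giving [2, 1, 1]. So we have 1 block(s) of size 3, 1 block(s) of size 1 → block sizes [3, 1]

Assembling the blocks gives a Jordan form
J =
  [3, 1, 0, 0]
  [0, 3, 1, 0]
  [0, 0, 3, 0]
  [0, 0, 0, 3]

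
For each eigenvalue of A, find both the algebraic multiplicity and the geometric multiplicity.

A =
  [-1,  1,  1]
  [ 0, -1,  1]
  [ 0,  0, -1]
λ = -1: alg = 3, geom = 1

Step 1 — factor the characteristic polynomial to read off the algebraic multiplicities:
  χ_A(x) = (x + 1)^3

Step 2 — compute geometric multiplicities via the rank-nullity identity g(λ) = n − rank(A − λI):
  rank(A − (-1)·I) = 2, so dim ker(A − (-1)·I) = n − 2 = 1

Summary:
  λ = -1: algebraic multiplicity = 3, geometric multiplicity = 1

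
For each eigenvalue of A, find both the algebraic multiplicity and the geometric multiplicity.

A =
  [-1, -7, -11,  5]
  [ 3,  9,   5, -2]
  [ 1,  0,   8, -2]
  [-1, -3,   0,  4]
λ = 5: alg = 4, geom = 2

Step 1 — factor the characteristic polynomial to read off the algebraic multiplicities:
  χ_A(x) = (x - 5)^4

Step 2 — compute geometric multiplicities via the rank-nullity identity g(λ) = n − rank(A − λI):
  rank(A − (5)·I) = 2, so dim ker(A − (5)·I) = n − 2 = 2

Summary:
  λ = 5: algebraic multiplicity = 4, geometric multiplicity = 2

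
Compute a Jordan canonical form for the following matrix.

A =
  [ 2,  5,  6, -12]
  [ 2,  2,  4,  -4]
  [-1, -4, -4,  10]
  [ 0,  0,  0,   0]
J_3(0) ⊕ J_1(0)

The characteristic polynomial is
  det(x·I − A) = x^4

Eigenvalues and multiplicities (the geometric multiplicity of λ is n − rank(A − λI), which equals the number of Jordan blocks for λ):
  λ = 0: algebraic multiplicity = 4, geometric multiplicity = 2

Determining the block sizes for each eigenvalue:
  λ = 0: with am = 4 and gm = 2, the partition is not yet determined (e.g. several partitions of 4 into 2 parts exist). Let N = A − (0)·I. Computing rank(N^1) = 2, rank(N^2) = 1, rank(N^3) = 0; the number of blocks of size ≥ j is rank(N^{j−1}) − rank(N^j), giving [2, 1, 1]. So we have 1 block(s) of size 3, 1 block(s) of size 1 → block sizes [3, 1]

Assembling the blocks gives a Jordan form
J =
  [0, 1, 0, 0]
  [0, 0, 1, 0]
  [0, 0, 0, 0]
  [0, 0, 0, 0]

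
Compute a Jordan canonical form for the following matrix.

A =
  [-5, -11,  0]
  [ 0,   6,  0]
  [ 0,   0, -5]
J_1(-5) ⊕ J_1(-5) ⊕ J_1(6)

The characteristic polynomial is
  det(x·I − A) = x^3 + 4*x^2 - 35*x - 150 = (x - 6)*(x + 5)^2

Eigenvalues and multiplicities (the geometric multiplicity of λ is n − rank(A − λI), which equals the number of Jordan blocks for λ):
  λ = -5: algebraic multiplicity = 2, geometric multiplicity = 2
  λ = 6: algebraic multiplicity = 1, geometric multiplicity = 1

Determining the block sizes for each eigenvalue:
  λ = -5: gm = am = 2, so every block has size 1 → block sizes [1, 1]
  λ = 6: one block (gm = 1), so the single block has size am = 1 → block sizes [1]

Assembling the blocks gives a Jordan form
J =
  [-5,  0, 0]
  [ 0, -5, 0]
  [ 0,  0, 6]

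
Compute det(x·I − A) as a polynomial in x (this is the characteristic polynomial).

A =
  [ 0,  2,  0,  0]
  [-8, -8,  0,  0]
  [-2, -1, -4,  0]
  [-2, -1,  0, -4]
x^4 + 16*x^3 + 96*x^2 + 256*x + 256

Expanding det(x·I − A) (e.g. by cofactor expansion or by noting that A is similar to its Jordan form J, which has the same characteristic polynomial as A) gives
  χ_A(x) = x^4 + 16*x^3 + 96*x^2 + 256*x + 256
which factors as (x + 4)^4. The eigenvalues (with algebraic multiplicities) are λ = -4 with multiplicity 4.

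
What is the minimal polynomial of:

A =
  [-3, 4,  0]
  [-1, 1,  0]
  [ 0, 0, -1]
x^2 + 2*x + 1

The characteristic polynomial is χ_A(x) = (x + 1)^3, so the eigenvalues are known. The minimal polynomial is
  m_A(x) = Π_λ (x − λ)^{k_λ}
where k_λ is the size of the *largest* Jordan block for λ (equivalently, the smallest k with (A − λI)^k v = 0 for every generalised eigenvector v of λ).

  λ = -1: largest Jordan block has size 2, contributing (x + 1)^2

So m_A(x) = (x + 1)^2 = x^2 + 2*x + 1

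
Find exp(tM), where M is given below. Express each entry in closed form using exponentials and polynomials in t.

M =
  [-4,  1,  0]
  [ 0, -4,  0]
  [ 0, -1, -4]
e^{tM} =
  [exp(-4*t), t*exp(-4*t), 0]
  [0, exp(-4*t), 0]
  [0, -t*exp(-4*t), exp(-4*t)]

Strategy: write M = P · J · P⁻¹ where J is a Jordan canonical form, so e^{tM} = P · e^{tJ} · P⁻¹, and e^{tJ} can be computed block-by-block.

M has Jordan form
J =
  [-4,  1,  0]
  [ 0, -4,  0]
  [ 0,  0, -4]
(up to reordering of blocks).

Per-block formulas:
  For a 2×2 Jordan block J_2(-4): exp(t · J_2(-4)) = e^(-4t)·(I + t·N), where N is the 2×2 nilpotent shift.
  For a 1×1 block at λ = -4: exp(t · [-4]) = [e^(-4t)].

After assembling e^{tJ} and conjugating by P, we get:

e^{tM} =
  [exp(-4*t), t*exp(-4*t), 0]
  [0, exp(-4*t), 0]
  [0, -t*exp(-4*t), exp(-4*t)]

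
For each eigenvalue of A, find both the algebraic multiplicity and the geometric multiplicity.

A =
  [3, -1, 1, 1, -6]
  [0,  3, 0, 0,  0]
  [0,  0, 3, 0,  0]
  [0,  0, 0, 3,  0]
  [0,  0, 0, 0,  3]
λ = 3: alg = 5, geom = 4

Step 1 — factor the characteristic polynomial to read off the algebraic multiplicities:
  χ_A(x) = (x - 3)^5

Step 2 — compute geometric multiplicities via the rank-nullity identity g(λ) = n − rank(A − λI):
  rank(A − (3)·I) = 1, so dim ker(A − (3)·I) = n − 1 = 4

Summary:
  λ = 3: algebraic multiplicity = 5, geometric multiplicity = 4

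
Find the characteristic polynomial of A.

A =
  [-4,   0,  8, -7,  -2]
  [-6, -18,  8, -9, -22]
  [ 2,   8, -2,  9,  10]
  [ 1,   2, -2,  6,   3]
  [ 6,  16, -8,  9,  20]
x^5 - 2*x^4 - 8*x^3 + 16*x^2 + 16*x - 32

Expanding det(x·I − A) (e.g. by cofactor expansion or by noting that A is similar to its Jordan form J, which has the same characteristic polynomial as A) gives
  χ_A(x) = x^5 - 2*x^4 - 8*x^3 + 16*x^2 + 16*x - 32
which factors as (x - 2)^3*(x + 2)^2. The eigenvalues (with algebraic multiplicities) are λ = -2 with multiplicity 2, λ = 2 with multiplicity 3.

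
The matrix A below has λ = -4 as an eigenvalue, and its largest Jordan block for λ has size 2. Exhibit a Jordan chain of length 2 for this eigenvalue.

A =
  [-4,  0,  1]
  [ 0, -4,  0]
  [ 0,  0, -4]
A Jordan chain for λ = -4 of length 2:
v_1 = (1, 0, 0)ᵀ
v_2 = (0, 0, 1)ᵀ

Let N = A − (-4)·I. We want v_2 with N^2 v_2 = 0 but N^1 v_2 ≠ 0; then v_{j-1} := N · v_j for j = 2, …, 2.

Pick v_2 = (0, 0, 1)ᵀ.
Then v_1 = N · v_2 = (1, 0, 0)ᵀ.

Sanity check: (A − (-4)·I) v_1 = (0, 0, 0)ᵀ = 0. ✓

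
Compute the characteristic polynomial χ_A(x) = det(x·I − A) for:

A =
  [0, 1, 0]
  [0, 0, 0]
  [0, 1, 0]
x^3

Expanding det(x·I − A) (e.g. by cofactor expansion or by noting that A is similar to its Jordan form J, which has the same characteristic polynomial as A) gives
  χ_A(x) = x^3
which factors as x^3. The eigenvalues (with algebraic multiplicities) are λ = 0 with multiplicity 3.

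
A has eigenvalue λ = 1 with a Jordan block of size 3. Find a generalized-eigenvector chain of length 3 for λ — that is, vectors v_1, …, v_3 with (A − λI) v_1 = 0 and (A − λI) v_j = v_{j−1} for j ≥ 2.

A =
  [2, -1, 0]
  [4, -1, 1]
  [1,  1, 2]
A Jordan chain for λ = 1 of length 3:
v_1 = (-3, -3, 6)ᵀ
v_2 = (1, 4, 1)ᵀ
v_3 = (1, 0, 0)ᵀ

Let N = A − (1)·I. We want v_3 with N^3 v_3 = 0 but N^2 v_3 ≠ 0; then v_{j-1} := N · v_j for j = 3, …, 2.

Pick v_3 = (1, 0, 0)ᵀ.
Then v_2 = N · v_3 = (1, 4, 1)ᵀ.
Then v_1 = N · v_2 = (-3, -3, 6)ᵀ.

Sanity check: (A − (1)·I) v_1 = (0, 0, 0)ᵀ = 0. ✓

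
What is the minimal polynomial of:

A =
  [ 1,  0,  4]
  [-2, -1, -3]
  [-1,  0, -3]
x^3 + 3*x^2 + 3*x + 1

The characteristic polynomial is χ_A(x) = (x + 1)^3, so the eigenvalues are known. The minimal polynomial is
  m_A(x) = Π_λ (x − λ)^{k_λ}
where k_λ is the size of the *largest* Jordan block for λ (equivalently, the smallest k with (A − λI)^k v = 0 for every generalised eigenvector v of λ).

  λ = -1: largest Jordan block has size 3, contributing (x + 1)^3

So m_A(x) = (x + 1)^3 = x^3 + 3*x^2 + 3*x + 1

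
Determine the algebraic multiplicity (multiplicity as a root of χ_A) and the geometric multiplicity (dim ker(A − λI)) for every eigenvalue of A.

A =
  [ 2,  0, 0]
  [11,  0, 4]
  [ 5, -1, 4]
λ = 2: alg = 3, geom = 1

Step 1 — factor the characteristic polynomial to read off the algebraic multiplicities:
  χ_A(x) = (x - 2)^3

Step 2 — compute geometric multiplicities via the rank-nullity identity g(λ) = n − rank(A − λI):
  rank(A − (2)·I) = 2, so dim ker(A − (2)·I) = n − 2 = 1

Summary:
  λ = 2: algebraic multiplicity = 3, geometric multiplicity = 1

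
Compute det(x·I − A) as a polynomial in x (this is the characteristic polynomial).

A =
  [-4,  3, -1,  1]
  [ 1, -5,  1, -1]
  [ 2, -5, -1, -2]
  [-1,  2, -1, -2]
x^4 + 12*x^3 + 54*x^2 + 108*x + 81

Expanding det(x·I − A) (e.g. by cofactor expansion or by noting that A is similar to its Jordan form J, which has the same characteristic polynomial as A) gives
  χ_A(x) = x^4 + 12*x^3 + 54*x^2 + 108*x + 81
which factors as (x + 3)^4. The eigenvalues (with algebraic multiplicities) are λ = -3 with multiplicity 4.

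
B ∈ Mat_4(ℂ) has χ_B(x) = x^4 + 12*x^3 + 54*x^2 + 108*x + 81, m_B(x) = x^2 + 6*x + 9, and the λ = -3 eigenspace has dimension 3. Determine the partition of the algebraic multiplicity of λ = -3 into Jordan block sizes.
Block sizes for λ = -3: [2, 1, 1]

Step 1 — from the characteristic polynomial, algebraic multiplicity of λ = -3 is 4. From dim ker(B − (-3)·I) = 3, there are exactly 3 Jordan blocks for λ = -3.
Step 2 — from the minimal polynomial, the factor (x + 3)^2 tells us the largest block for λ = -3 has size 2.
Step 3 — with total size 4, 3 blocks, and largest block 2, the block sizes (in nonincreasing order) are [2, 1, 1].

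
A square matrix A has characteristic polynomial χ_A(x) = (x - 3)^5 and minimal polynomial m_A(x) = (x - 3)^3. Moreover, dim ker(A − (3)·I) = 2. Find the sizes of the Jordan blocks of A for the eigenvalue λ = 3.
Block sizes for λ = 3: [3, 2]

Step 1 — from the characteristic polynomial, algebraic multiplicity of λ = 3 is 5. From dim ker(A − (3)·I) = 2, there are exactly 2 Jordan blocks for λ = 3.
Step 2 — from the minimal polynomial, the factor (x − 3)^3 tells us the largest block for λ = 3 has size 3.
Step 3 — with total size 5, 2 blocks, and largest block 3, the block sizes (in nonincreasing order) are [3, 2].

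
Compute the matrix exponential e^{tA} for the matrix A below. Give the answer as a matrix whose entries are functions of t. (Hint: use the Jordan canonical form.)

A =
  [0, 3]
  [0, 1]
e^{tA} =
  [1, 3*exp(t) - 3]
  [0, exp(t)]

Strategy: write A = P · J · P⁻¹ where J is a Jordan canonical form, so e^{tA} = P · e^{tJ} · P⁻¹, and e^{tJ} can be computed block-by-block.

A has Jordan form
J =
  [0, 0]
  [0, 1]
(up to reordering of blocks).

Per-block formulas:
  For a 1×1 block at λ = 1: exp(t · [1]) = [e^(1t)].
  For a 1×1 block at λ = 0: exp(t · [0]) = [e^(0t)].

After assembling e^{tJ} and conjugating by P, we get:

e^{tA} =
  [1, 3*exp(t) - 3]
  [0, exp(t)]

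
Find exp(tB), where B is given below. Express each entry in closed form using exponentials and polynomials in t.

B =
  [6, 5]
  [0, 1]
e^{tB} =
  [exp(6*t), exp(6*t) - exp(t)]
  [0, exp(t)]

Strategy: write B = P · J · P⁻¹ where J is a Jordan canonical form, so e^{tB} = P · e^{tJ} · P⁻¹, and e^{tJ} can be computed block-by-block.

B has Jordan form
J =
  [1, 0]
  [0, 6]
(up to reordering of blocks).

Per-block formulas:
  For a 1×1 block at λ = 1: exp(t · [1]) = [e^(1t)].
  For a 1×1 block at λ = 6: exp(t · [6]) = [e^(6t)].

After assembling e^{tJ} and conjugating by P, we get:

e^{tB} =
  [exp(6*t), exp(6*t) - exp(t)]
  [0, exp(t)]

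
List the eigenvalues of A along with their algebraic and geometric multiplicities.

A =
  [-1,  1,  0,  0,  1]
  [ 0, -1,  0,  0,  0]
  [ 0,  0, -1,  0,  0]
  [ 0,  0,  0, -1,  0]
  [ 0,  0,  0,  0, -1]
λ = -1: alg = 5, geom = 4

Step 1 — factor the characteristic polynomial to read off the algebraic multiplicities:
  χ_A(x) = (x + 1)^5

Step 2 — compute geometric multiplicities via the rank-nullity identity g(λ) = n − rank(A − λI):
  rank(A − (-1)·I) = 1, so dim ker(A − (-1)·I) = n − 1 = 4

Summary:
  λ = -1: algebraic multiplicity = 5, geometric multiplicity = 4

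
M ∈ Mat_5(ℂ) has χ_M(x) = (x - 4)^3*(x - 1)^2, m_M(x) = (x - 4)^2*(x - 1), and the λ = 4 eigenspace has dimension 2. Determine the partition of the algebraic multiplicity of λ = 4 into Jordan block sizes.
Block sizes for λ = 4: [2, 1]

Step 1 — from the characteristic polynomial, algebraic multiplicity of λ = 4 is 3. From dim ker(M − (4)·I) = 2, there are exactly 2 Jordan blocks for λ = 4.
Step 2 — from the minimal polynomial, the factor (x − 4)^2 tells us the largest block for λ = 4 has size 2.
Step 3 — with total size 3, 2 blocks, and largest block 2, the block sizes (in nonincreasing order) are [2, 1].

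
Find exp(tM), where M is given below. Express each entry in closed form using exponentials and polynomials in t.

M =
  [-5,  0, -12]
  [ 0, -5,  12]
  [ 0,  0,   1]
e^{tM} =
  [exp(-5*t), 0, -2*exp(t) + 2*exp(-5*t)]
  [0, exp(-5*t), 2*exp(t) - 2*exp(-5*t)]
  [0, 0, exp(t)]

Strategy: write M = P · J · P⁻¹ where J is a Jordan canonical form, so e^{tM} = P · e^{tJ} · P⁻¹, and e^{tJ} can be computed block-by-block.

M has Jordan form
J =
  [-5,  0, 0]
  [ 0, -5, 0]
  [ 0,  0, 1]
(up to reordering of blocks).

Per-block formulas:
  For a 1×1 block at λ = -5: exp(t · [-5]) = [e^(-5t)].
  For a 1×1 block at λ = 1: exp(t · [1]) = [e^(1t)].

After assembling e^{tJ} and conjugating by P, we get:

e^{tM} =
  [exp(-5*t), 0, -2*exp(t) + 2*exp(-5*t)]
  [0, exp(-5*t), 2*exp(t) - 2*exp(-5*t)]
  [0, 0, exp(t)]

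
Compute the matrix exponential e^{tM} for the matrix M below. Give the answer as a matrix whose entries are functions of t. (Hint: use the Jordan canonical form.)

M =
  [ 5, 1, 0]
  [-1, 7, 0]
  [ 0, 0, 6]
e^{tM} =
  [-t*exp(6*t) + exp(6*t), t*exp(6*t), 0]
  [-t*exp(6*t), t*exp(6*t) + exp(6*t), 0]
  [0, 0, exp(6*t)]

Strategy: write M = P · J · P⁻¹ where J is a Jordan canonical form, so e^{tM} = P · e^{tJ} · P⁻¹, and e^{tJ} can be computed block-by-block.

M has Jordan form
J =
  [6, 1, 0]
  [0, 6, 0]
  [0, 0, 6]
(up to reordering of blocks).

Per-block formulas:
  For a 1×1 block at λ = 6: exp(t · [6]) = [e^(6t)].
  For a 2×2 Jordan block J_2(6): exp(t · J_2(6)) = e^(6t)·(I + t·N), where N is the 2×2 nilpotent shift.

After assembling e^{tJ} and conjugating by P, we get:

e^{tM} =
  [-t*exp(6*t) + exp(6*t), t*exp(6*t), 0]
  [-t*exp(6*t), t*exp(6*t) + exp(6*t), 0]
  [0, 0, exp(6*t)]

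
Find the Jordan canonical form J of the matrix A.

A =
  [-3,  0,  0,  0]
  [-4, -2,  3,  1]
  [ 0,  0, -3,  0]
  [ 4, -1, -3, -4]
J_2(-3) ⊕ J_1(-3) ⊕ J_1(-3)

The characteristic polynomial is
  det(x·I − A) = x^4 + 12*x^3 + 54*x^2 + 108*x + 81 = (x + 3)^4

Eigenvalues and multiplicities (the geometric multiplicity of λ is n − rank(A − λI), which equals the number of Jordan blocks for λ):
  λ = -3: algebraic multiplicity = 4, geometric multiplicity = 3

Determining the block sizes for each eigenvalue:
  λ = -3: 3 blocks summing to 4 forces exactly one block of size 2 and the rest size 1 → block sizes [2, 1, 1]

Assembling the blocks gives a Jordan form
J =
  [-3,  1,  0,  0]
  [ 0, -3,  0,  0]
  [ 0,  0, -3,  0]
  [ 0,  0,  0, -3]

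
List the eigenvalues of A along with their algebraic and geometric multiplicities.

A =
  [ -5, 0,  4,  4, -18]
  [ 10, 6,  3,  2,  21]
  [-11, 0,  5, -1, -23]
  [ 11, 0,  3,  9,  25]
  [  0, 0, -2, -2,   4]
λ = -5: alg = 1, geom = 1; λ = 6: alg = 4, geom = 2

Step 1 — factor the characteristic polynomial to read off the algebraic multiplicities:
  χ_A(x) = (x - 6)^4*(x + 5)

Step 2 — compute geometric multiplicities via the rank-nullity identity g(λ) = n − rank(A − λI):
  rank(A − (-5)·I) = 4, so dim ker(A − (-5)·I) = n − 4 = 1
  rank(A − (6)·I) = 3, so dim ker(A − (6)·I) = n − 3 = 2

Summary:
  λ = -5: algebraic multiplicity = 1, geometric multiplicity = 1
  λ = 6: algebraic multiplicity = 4, geometric multiplicity = 2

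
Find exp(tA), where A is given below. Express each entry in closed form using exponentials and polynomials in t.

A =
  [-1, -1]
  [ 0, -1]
e^{tA} =
  [exp(-t), -t*exp(-t)]
  [0, exp(-t)]

Strategy: write A = P · J · P⁻¹ where J is a Jordan canonical form, so e^{tA} = P · e^{tJ} · P⁻¹, and e^{tJ} can be computed block-by-block.

A has Jordan form
J =
  [-1,  1]
  [ 0, -1]
(up to reordering of blocks).

Per-block formulas:
  For a 2×2 Jordan block J_2(-1): exp(t · J_2(-1)) = e^(-1t)·(I + t·N), where N is the 2×2 nilpotent shift.

After assembling e^{tJ} and conjugating by P, we get:

e^{tA} =
  [exp(-t), -t*exp(-t)]
  [0, exp(-t)]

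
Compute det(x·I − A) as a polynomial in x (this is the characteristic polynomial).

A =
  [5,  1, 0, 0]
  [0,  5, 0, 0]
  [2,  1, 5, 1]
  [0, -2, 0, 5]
x^4 - 20*x^3 + 150*x^2 - 500*x + 625

Expanding det(x·I − A) (e.g. by cofactor expansion or by noting that A is similar to its Jordan form J, which has the same characteristic polynomial as A) gives
  χ_A(x) = x^4 - 20*x^3 + 150*x^2 - 500*x + 625
which factors as (x - 5)^4. The eigenvalues (with algebraic multiplicities) are λ = 5 with multiplicity 4.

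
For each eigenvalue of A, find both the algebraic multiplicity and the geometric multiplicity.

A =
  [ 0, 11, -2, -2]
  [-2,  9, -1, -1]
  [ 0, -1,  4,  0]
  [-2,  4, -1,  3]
λ = 4: alg = 4, geom = 2

Step 1 — factor the characteristic polynomial to read off the algebraic multiplicities:
  χ_A(x) = (x - 4)^4

Step 2 — compute geometric multiplicities via the rank-nullity identity g(λ) = n − rank(A − λI):
  rank(A − (4)·I) = 2, so dim ker(A − (4)·I) = n − 2 = 2

Summary:
  λ = 4: algebraic multiplicity = 4, geometric multiplicity = 2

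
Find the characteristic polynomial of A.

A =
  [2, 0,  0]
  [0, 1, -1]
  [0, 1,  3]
x^3 - 6*x^2 + 12*x - 8

Expanding det(x·I − A) (e.g. by cofactor expansion or by noting that A is similar to its Jordan form J, which has the same characteristic polynomial as A) gives
  χ_A(x) = x^3 - 6*x^2 + 12*x - 8
which factors as (x - 2)^3. The eigenvalues (with algebraic multiplicities) are λ = 2 with multiplicity 3.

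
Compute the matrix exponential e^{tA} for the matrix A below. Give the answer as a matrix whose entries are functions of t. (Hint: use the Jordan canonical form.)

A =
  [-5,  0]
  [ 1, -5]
e^{tA} =
  [exp(-5*t), 0]
  [t*exp(-5*t), exp(-5*t)]

Strategy: write A = P · J · P⁻¹ where J is a Jordan canonical form, so e^{tA} = P · e^{tJ} · P⁻¹, and e^{tJ} can be computed block-by-block.

A has Jordan form
J =
  [-5,  1]
  [ 0, -5]
(up to reordering of blocks).

Per-block formulas:
  For a 2×2 Jordan block J_2(-5): exp(t · J_2(-5)) = e^(-5t)·(I + t·N), where N is the 2×2 nilpotent shift.

After assembling e^{tJ} and conjugating by P, we get:

e^{tA} =
  [exp(-5*t), 0]
  [t*exp(-5*t), exp(-5*t)]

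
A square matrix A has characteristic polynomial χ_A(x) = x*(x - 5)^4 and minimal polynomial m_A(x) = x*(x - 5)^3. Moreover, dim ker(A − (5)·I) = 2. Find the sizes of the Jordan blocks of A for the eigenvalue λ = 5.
Block sizes for λ = 5: [3, 1]

Step 1 — from the characteristic polynomial, algebraic multiplicity of λ = 5 is 4. From dim ker(A − (5)·I) = 2, there are exactly 2 Jordan blocks for λ = 5.
Step 2 — from the minimal polynomial, the factor (x − 5)^3 tells us the largest block for λ = 5 has size 3.
Step 3 — with total size 4, 2 blocks, and largest block 3, the block sizes (in nonincreasing order) are [3, 1].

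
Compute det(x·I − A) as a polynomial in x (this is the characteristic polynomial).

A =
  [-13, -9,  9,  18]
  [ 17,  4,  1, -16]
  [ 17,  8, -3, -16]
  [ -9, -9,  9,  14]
x^4 - 2*x^3 - 39*x^2 + 40*x + 400

Expanding det(x·I − A) (e.g. by cofactor expansion or by noting that A is similar to its Jordan form J, which has the same characteristic polynomial as A) gives
  χ_A(x) = x^4 - 2*x^3 - 39*x^2 + 40*x + 400
which factors as (x - 5)^2*(x + 4)^2. The eigenvalues (with algebraic multiplicities) are λ = -4 with multiplicity 2, λ = 5 with multiplicity 2.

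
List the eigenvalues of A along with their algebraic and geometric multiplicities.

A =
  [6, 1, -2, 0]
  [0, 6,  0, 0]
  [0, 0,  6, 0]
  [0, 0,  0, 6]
λ = 6: alg = 4, geom = 3

Step 1 — factor the characteristic polynomial to read off the algebraic multiplicities:
  χ_A(x) = (x - 6)^4

Step 2 — compute geometric multiplicities via the rank-nullity identity g(λ) = n − rank(A − λI):
  rank(A − (6)·I) = 1, so dim ker(A − (6)·I) = n − 1 = 3

Summary:
  λ = 6: algebraic multiplicity = 4, geometric multiplicity = 3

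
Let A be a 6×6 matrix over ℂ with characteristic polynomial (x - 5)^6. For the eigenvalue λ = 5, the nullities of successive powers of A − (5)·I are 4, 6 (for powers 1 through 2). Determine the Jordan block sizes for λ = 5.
Block sizes for λ = 5: [2, 2, 1, 1]

From the dimensions of kernels of powers, the number of Jordan blocks of size at least j is d_j − d_{j−1} where d_j = dim ker(N^j) (with d_0 = 0). Computing the differences gives [4, 2].
The number of blocks of size exactly k is (#blocks of size ≥ k) − (#blocks of size ≥ k + 1), so the partition is: 2 block(s) of size 1, 2 block(s) of size 2.
In nonincreasing order the block sizes are [2, 2, 1, 1].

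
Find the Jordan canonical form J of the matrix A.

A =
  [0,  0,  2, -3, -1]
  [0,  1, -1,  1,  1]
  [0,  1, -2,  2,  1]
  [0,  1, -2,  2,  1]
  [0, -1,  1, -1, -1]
J_3(0) ⊕ J_2(0)

The characteristic polynomial is
  det(x·I − A) = x^5

Eigenvalues and multiplicities (the geometric multiplicity of λ is n − rank(A − λI), which equals the number of Jordan blocks for λ):
  λ = 0: algebraic multiplicity = 5, geometric multiplicity = 2

Determining the block sizes for each eigenvalue:
  λ = 0: with am = 5 and gm = 2, the partition is not yet determined (e.g. several partitions of 5 into 2 parts exist). Let N = A − (0)·I. Computing rank(N^1) = 3, rank(N^2) = 1, rank(N^3) = 0; the number of blocks of size ≥ j is rank(N^{j−1}) − rank(N^j), giving [2, 2, 1]. So we have 1 block(s) of size 3, 1 block(s) of size 2 → block sizes [3, 2]

Assembling the blocks gives a Jordan form
J =
  [0, 1, 0, 0, 0]
  [0, 0, 1, 0, 0]
  [0, 0, 0, 0, 0]
  [0, 0, 0, 0, 1]
  [0, 0, 0, 0, 0]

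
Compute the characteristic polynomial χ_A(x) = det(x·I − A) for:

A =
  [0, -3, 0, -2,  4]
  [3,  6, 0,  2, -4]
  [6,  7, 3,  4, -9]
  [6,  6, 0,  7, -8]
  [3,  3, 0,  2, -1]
x^5 - 15*x^4 + 90*x^3 - 270*x^2 + 405*x - 243

Expanding det(x·I − A) (e.g. by cofactor expansion or by noting that A is similar to its Jordan form J, which has the same characteristic polynomial as A) gives
  χ_A(x) = x^5 - 15*x^4 + 90*x^3 - 270*x^2 + 405*x - 243
which factors as (x - 3)^5. The eigenvalues (with algebraic multiplicities) are λ = 3 with multiplicity 5.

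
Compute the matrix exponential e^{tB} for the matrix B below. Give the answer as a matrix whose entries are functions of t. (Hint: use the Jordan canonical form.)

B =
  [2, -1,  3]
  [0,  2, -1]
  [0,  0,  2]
e^{tB} =
  [exp(2*t), -t*exp(2*t), t^2*exp(2*t)/2 + 3*t*exp(2*t)]
  [0, exp(2*t), -t*exp(2*t)]
  [0, 0, exp(2*t)]

Strategy: write B = P · J · P⁻¹ where J is a Jordan canonical form, so e^{tB} = P · e^{tJ} · P⁻¹, and e^{tJ} can be computed block-by-block.

B has Jordan form
J =
  [2, 1, 0]
  [0, 2, 1]
  [0, 0, 2]
(up to reordering of blocks).

Per-block formulas:
  For a 3×3 Jordan block J_3(2): exp(t · J_3(2)) = e^(2t)·(I + t·N + (t^2/2)·N^2), where N is the 3×3 nilpotent shift.

After assembling e^{tJ} and conjugating by P, we get:

e^{tB} =
  [exp(2*t), -t*exp(2*t), t^2*exp(2*t)/2 + 3*t*exp(2*t)]
  [0, exp(2*t), -t*exp(2*t)]
  [0, 0, exp(2*t)]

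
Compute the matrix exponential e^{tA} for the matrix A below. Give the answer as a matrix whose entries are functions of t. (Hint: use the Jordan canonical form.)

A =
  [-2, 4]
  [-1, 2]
e^{tA} =
  [1 - 2*t, 4*t]
  [-t, 2*t + 1]

Strategy: write A = P · J · P⁻¹ where J is a Jordan canonical form, so e^{tA} = P · e^{tJ} · P⁻¹, and e^{tJ} can be computed block-by-block.

A has Jordan form
J =
  [0, 1]
  [0, 0]
(up to reordering of blocks).

Per-block formulas:
  For a 2×2 Jordan block J_2(0): exp(t · J_2(0)) = e^(0t)·(I + t·N), where N is the 2×2 nilpotent shift.

After assembling e^{tJ} and conjugating by P, we get:

e^{tA} =
  [1 - 2*t, 4*t]
  [-t, 2*t + 1]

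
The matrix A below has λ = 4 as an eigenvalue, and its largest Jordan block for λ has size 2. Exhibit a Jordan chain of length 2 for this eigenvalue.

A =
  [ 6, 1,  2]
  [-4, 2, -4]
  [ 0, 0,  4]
A Jordan chain for λ = 4 of length 2:
v_1 = (2, -4, 0)ᵀ
v_2 = (1, 0, 0)ᵀ

Let N = A − (4)·I. We want v_2 with N^2 v_2 = 0 but N^1 v_2 ≠ 0; then v_{j-1} := N · v_j for j = 2, …, 2.

Pick v_2 = (1, 0, 0)ᵀ.
Then v_1 = N · v_2 = (2, -4, 0)ᵀ.

Sanity check: (A − (4)·I) v_1 = (0, 0, 0)ᵀ = 0. ✓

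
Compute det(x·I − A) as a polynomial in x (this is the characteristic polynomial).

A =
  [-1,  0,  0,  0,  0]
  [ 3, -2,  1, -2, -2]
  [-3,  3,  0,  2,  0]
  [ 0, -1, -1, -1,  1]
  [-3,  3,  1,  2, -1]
x^5 + 5*x^4 + 10*x^3 + 10*x^2 + 5*x + 1

Expanding det(x·I − A) (e.g. by cofactor expansion or by noting that A is similar to its Jordan form J, which has the same characteristic polynomial as A) gives
  χ_A(x) = x^5 + 5*x^4 + 10*x^3 + 10*x^2 + 5*x + 1
which factors as (x + 1)^5. The eigenvalues (with algebraic multiplicities) are λ = -1 with multiplicity 5.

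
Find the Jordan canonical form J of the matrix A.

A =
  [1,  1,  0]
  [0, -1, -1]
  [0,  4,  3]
J_3(1)

The characteristic polynomial is
  det(x·I − A) = x^3 - 3*x^2 + 3*x - 1 = (x - 1)^3

Eigenvalues and multiplicities (the geometric multiplicity of λ is n − rank(A − λI), which equals the number of Jordan blocks for λ):
  λ = 1: algebraic multiplicity = 3, geometric multiplicity = 1

Determining the block sizes for each eigenvalue:
  λ = 1: one block (gm = 1), so the single block has size am = 3 → block sizes [3]

Assembling the blocks gives a Jordan form
J =
  [1, 1, 0]
  [0, 1, 1]
  [0, 0, 1]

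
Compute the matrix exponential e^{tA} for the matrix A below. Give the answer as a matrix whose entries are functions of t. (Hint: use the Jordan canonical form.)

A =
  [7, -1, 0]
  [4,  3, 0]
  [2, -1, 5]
e^{tA} =
  [2*t*exp(5*t) + exp(5*t), -t*exp(5*t), 0]
  [4*t*exp(5*t), -2*t*exp(5*t) + exp(5*t), 0]
  [2*t*exp(5*t), -t*exp(5*t), exp(5*t)]

Strategy: write A = P · J · P⁻¹ where J is a Jordan canonical form, so e^{tA} = P · e^{tJ} · P⁻¹, and e^{tJ} can be computed block-by-block.

A has Jordan form
J =
  [5, 1, 0]
  [0, 5, 0]
  [0, 0, 5]
(up to reordering of blocks).

Per-block formulas:
  For a 2×2 Jordan block J_2(5): exp(t · J_2(5)) = e^(5t)·(I + t·N), where N is the 2×2 nilpotent shift.
  For a 1×1 block at λ = 5: exp(t · [5]) = [e^(5t)].

After assembling e^{tJ} and conjugating by P, we get:

e^{tA} =
  [2*t*exp(5*t) + exp(5*t), -t*exp(5*t), 0]
  [4*t*exp(5*t), -2*t*exp(5*t) + exp(5*t), 0]
  [2*t*exp(5*t), -t*exp(5*t), exp(5*t)]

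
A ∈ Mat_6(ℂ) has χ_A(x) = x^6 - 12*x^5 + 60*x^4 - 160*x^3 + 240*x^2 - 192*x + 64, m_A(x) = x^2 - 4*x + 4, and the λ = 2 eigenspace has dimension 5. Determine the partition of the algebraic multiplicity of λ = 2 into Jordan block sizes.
Block sizes for λ = 2: [2, 1, 1, 1, 1]

Step 1 — from the characteristic polynomial, algebraic multiplicity of λ = 2 is 6. From dim ker(A − (2)·I) = 5, there are exactly 5 Jordan blocks for λ = 2.
Step 2 — from the minimal polynomial, the factor (x − 2)^2 tells us the largest block for λ = 2 has size 2.
Step 3 — with total size 6, 5 blocks, and largest block 2, the block sizes (in nonincreasing order) are [2, 1, 1, 1, 1].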